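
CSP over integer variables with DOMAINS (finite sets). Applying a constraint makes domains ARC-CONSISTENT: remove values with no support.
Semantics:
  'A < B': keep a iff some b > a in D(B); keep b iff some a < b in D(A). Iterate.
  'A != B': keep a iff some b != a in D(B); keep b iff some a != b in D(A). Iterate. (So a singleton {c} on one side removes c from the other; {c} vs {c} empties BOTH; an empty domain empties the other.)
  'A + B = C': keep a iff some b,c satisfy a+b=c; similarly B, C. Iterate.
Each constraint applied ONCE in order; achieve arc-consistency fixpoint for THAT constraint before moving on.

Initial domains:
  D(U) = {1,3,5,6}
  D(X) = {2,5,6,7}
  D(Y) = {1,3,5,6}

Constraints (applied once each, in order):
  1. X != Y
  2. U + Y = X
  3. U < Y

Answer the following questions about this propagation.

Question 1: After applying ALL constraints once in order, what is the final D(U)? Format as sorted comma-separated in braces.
Answer: {1,3,5}

Derivation:
Constraint 1 (X != Y) on D(X)={2,5,6,7} D(Y)={1,3,5,6}: no change
Constraint 2 (U + Y = X) on D(U)={1,3,5,6} D(Y)={1,3,5,6} D(X)={2,5,6,7}: X {2,5,6,7}->{2,6,7}
Constraint 3 (U < Y) on D(U)={1,3,5,6} D(Y)={1,3,5,6}: U {1,3,5,6}->{1,3,5}; Y {1,3,5,6}->{3,5,6}
So after all 3 constraints: D(U) = {1,3,5}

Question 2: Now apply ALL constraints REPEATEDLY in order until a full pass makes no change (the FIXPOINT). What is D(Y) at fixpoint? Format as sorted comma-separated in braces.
pass 0 (initial): D(Y)={1,3,5,6}
pass 1: U {1,3,5,6}->{1,3,5}; X {2,5,6,7}->{2,6,7}; Y {1,3,5,6}->{3,5,6}
pass 2: U {1,3,5}->{1,3}; X {2,6,7}->{6,7}
pass 3: no change
Fixpoint after 3 passes: D(Y) = {3,5,6}

Answer: {3,5,6}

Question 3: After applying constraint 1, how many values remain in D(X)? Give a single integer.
Answer: 4

Derivation:
Constraint 1 (X != Y) on D(X)={2,5,6,7} D(Y)={1,3,5,6}: no change
So after constraint 1: D(X)={2,5,6,7}, size = 4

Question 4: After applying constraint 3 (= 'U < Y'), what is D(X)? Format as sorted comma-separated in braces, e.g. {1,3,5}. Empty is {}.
Answer: {2,6,7}

Derivation:
Constraint 1 (X != Y) on D(X)={2,5,6,7} D(Y)={1,3,5,6}: no change
Constraint 2 (U + Y = X) on D(U)={1,3,5,6} D(Y)={1,3,5,6} D(X)={2,5,6,7}: X {2,5,6,7}->{2,6,7}
Constraint 3 (U < Y) on D(U)={1,3,5,6} D(Y)={1,3,5,6}: U {1,3,5,6}->{1,3,5}; Y {1,3,5,6}->{3,5,6}
So after constraint 3: D(X) = {2,6,7}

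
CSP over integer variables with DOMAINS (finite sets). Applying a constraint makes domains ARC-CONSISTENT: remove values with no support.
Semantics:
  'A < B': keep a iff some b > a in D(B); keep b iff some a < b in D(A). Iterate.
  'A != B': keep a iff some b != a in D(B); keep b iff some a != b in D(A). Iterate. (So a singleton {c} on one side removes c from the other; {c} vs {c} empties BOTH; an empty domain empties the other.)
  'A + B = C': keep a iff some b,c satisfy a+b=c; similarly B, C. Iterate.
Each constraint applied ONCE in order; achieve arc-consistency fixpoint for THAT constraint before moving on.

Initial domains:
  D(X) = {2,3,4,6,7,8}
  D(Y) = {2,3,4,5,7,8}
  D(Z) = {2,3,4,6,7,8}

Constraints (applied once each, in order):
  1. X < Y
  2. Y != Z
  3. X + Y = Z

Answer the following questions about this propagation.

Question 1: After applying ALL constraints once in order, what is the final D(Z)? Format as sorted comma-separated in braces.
Answer: {6,7,8}

Derivation:
Constraint 1 (X < Y) on D(X)={2,3,4,6,7,8} D(Y)={2,3,4,5,7,8}: X {2,3,4,6,7,8}->{2,3,4,6,7}; Y {2,3,4,5,7,8}->{3,4,5,7,8}
Constraint 2 (Y != Z) on D(Y)={3,4,5,7,8} D(Z)={2,3,4,6,7,8}: no change
Constraint 3 (X + Y = Z) on D(X)={2,3,4,6,7} D(Y)={3,4,5,7,8} D(Z)={2,3,4,6,7,8}: X {2,3,4,6,7}->{2,3,4}; Y {3,4,5,7,8}->{3,4,5}; Z {2,3,4,6,7,8}->{6,7,8}
So after all 3 constraints: D(Z) = {6,7,8}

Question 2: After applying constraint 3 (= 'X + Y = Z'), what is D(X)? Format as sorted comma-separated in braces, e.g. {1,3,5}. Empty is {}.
Constraint 1 (X < Y) on D(X)={2,3,4,6,7,8} D(Y)={2,3,4,5,7,8}: X {2,3,4,6,7,8}->{2,3,4,6,7}; Y {2,3,4,5,7,8}->{3,4,5,7,8}
Constraint 2 (Y != Z) on D(Y)={3,4,5,7,8} D(Z)={2,3,4,6,7,8}: no change
Constraint 3 (X + Y = Z) on D(X)={2,3,4,6,7} D(Y)={3,4,5,7,8} D(Z)={2,3,4,6,7,8}: X {2,3,4,6,7}->{2,3,4}; Y {3,4,5,7,8}->{3,4,5}; Z {2,3,4,6,7,8}->{6,7,8}
So after constraint 3: D(X) = {2,3,4}

Answer: {2,3,4}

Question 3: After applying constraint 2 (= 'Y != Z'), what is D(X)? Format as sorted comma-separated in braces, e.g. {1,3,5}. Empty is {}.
Answer: {2,3,4,6,7}

Derivation:
Constraint 1 (X < Y) on D(X)={2,3,4,6,7,8} D(Y)={2,3,4,5,7,8}: X {2,3,4,6,7,8}->{2,3,4,6,7}; Y {2,3,4,5,7,8}->{3,4,5,7,8}
Constraint 2 (Y != Z) on D(Y)={3,4,5,7,8} D(Z)={2,3,4,6,7,8}: no change
So after constraint 2: D(X) = {2,3,4,6,7}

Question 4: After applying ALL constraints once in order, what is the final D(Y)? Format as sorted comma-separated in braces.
Answer: {3,4,5}

Derivation:
Constraint 1 (X < Y) on D(X)={2,3,4,6,7,8} D(Y)={2,3,4,5,7,8}: X {2,3,4,6,7,8}->{2,3,4,6,7}; Y {2,3,4,5,7,8}->{3,4,5,7,8}
Constraint 2 (Y != Z) on D(Y)={3,4,5,7,8} D(Z)={2,3,4,6,7,8}: no change
Constraint 3 (X + Y = Z) on D(X)={2,3,4,6,7} D(Y)={3,4,5,7,8} D(Z)={2,3,4,6,7,8}: X {2,3,4,6,7}->{2,3,4}; Y {3,4,5,7,8}->{3,4,5}; Z {2,3,4,6,7,8}->{6,7,8}
So after all 3 constraints: D(Y) = {3,4,5}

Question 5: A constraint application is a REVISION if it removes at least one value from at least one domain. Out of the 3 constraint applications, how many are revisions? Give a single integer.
Constraint 1 (X < Y) on D(X)={2,3,4,6,7,8} D(Y)={2,3,4,5,7,8}: X {2,3,4,6,7,8}->{2,3,4,6,7}; Y {2,3,4,5,7,8}->{3,4,5,7,8} => REVISION
Constraint 2 (Y != Z) on D(Y)={3,4,5,7,8} D(Z)={2,3,4,6,7,8}: no change => not a revision
Constraint 3 (X + Y = Z) on D(X)={2,3,4,6,7} D(Y)={3,4,5,7,8} D(Z)={2,3,4,6,7,8}: X {2,3,4,6,7}->{2,3,4}; Y {3,4,5,7,8}->{3,4,5}; Z {2,3,4,6,7,8}->{6,7,8} => REVISION
Total revisions = 2

Answer: 2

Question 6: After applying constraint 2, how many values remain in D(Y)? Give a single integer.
Answer: 5

Derivation:
Constraint 1 (X < Y) on D(X)={2,3,4,6,7,8} D(Y)={2,3,4,5,7,8}: X {2,3,4,6,7,8}->{2,3,4,6,7}; Y {2,3,4,5,7,8}->{3,4,5,7,8}
Constraint 2 (Y != Z) on D(Y)={3,4,5,7,8} D(Z)={2,3,4,6,7,8}: no change
So after constraint 2: D(Y)={3,4,5,7,8}, size = 5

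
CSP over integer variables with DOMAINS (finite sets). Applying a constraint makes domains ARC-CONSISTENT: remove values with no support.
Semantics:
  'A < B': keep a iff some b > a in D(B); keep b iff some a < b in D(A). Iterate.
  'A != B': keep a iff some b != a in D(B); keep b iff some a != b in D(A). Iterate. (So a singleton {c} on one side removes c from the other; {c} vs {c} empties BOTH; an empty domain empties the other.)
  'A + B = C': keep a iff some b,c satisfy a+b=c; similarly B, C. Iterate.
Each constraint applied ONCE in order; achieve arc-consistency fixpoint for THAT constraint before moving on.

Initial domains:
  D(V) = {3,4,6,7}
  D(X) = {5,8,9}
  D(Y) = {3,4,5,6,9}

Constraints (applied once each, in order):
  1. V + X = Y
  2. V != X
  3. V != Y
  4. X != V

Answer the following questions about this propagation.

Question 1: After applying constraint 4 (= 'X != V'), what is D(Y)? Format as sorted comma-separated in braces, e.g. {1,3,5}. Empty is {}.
Answer: {9}

Derivation:
Constraint 1 (V + X = Y) on D(V)={3,4,6,7} D(X)={5,8,9} D(Y)={3,4,5,6,9}: V {3,4,6,7}->{4}; X {5,8,9}->{5}; Y {3,4,5,6,9}->{9}
Constraint 2 (V != X) on D(V)={4} D(X)={5}: no change
Constraint 3 (V != Y) on D(V)={4} D(Y)={9}: no change
Constraint 4 (X != V) on D(X)={5} D(V)={4}: no change
So after constraint 4: D(Y) = {9}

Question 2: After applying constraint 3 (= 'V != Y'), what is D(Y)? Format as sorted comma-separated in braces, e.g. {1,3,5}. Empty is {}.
Constraint 1 (V + X = Y) on D(V)={3,4,6,7} D(X)={5,8,9} D(Y)={3,4,5,6,9}: V {3,4,6,7}->{4}; X {5,8,9}->{5}; Y {3,4,5,6,9}->{9}
Constraint 2 (V != X) on D(V)={4} D(X)={5}: no change
Constraint 3 (V != Y) on D(V)={4} D(Y)={9}: no change
So after constraint 3: D(Y) = {9}

Answer: {9}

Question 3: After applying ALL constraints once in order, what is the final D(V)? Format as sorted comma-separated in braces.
Constraint 1 (V + X = Y) on D(V)={3,4,6,7} D(X)={5,8,9} D(Y)={3,4,5,6,9}: V {3,4,6,7}->{4}; X {5,8,9}->{5}; Y {3,4,5,6,9}->{9}
Constraint 2 (V != X) on D(V)={4} D(X)={5}: no change
Constraint 3 (V != Y) on D(V)={4} D(Y)={9}: no change
Constraint 4 (X != V) on D(X)={5} D(V)={4}: no change
So after all 4 constraints: D(V) = {4}

Answer: {4}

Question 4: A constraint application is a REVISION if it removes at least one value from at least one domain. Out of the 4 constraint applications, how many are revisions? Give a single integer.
Answer: 1

Derivation:
Constraint 1 (V + X = Y) on D(V)={3,4,6,7} D(X)={5,8,9} D(Y)={3,4,5,6,9}: V {3,4,6,7}->{4}; X {5,8,9}->{5}; Y {3,4,5,6,9}->{9} => REVISION
Constraint 2 (V != X) on D(V)={4} D(X)={5}: no change => not a revision
Constraint 3 (V != Y) on D(V)={4} D(Y)={9}: no change => not a revision
Constraint 4 (X != V) on D(X)={5} D(V)={4}: no change => not a revision
Total revisions = 1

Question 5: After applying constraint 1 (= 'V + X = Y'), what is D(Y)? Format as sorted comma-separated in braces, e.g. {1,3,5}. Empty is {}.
Constraint 1 (V + X = Y) on D(V)={3,4,6,7} D(X)={5,8,9} D(Y)={3,4,5,6,9}: V {3,4,6,7}->{4}; X {5,8,9}->{5}; Y {3,4,5,6,9}->{9}
So after constraint 1: D(Y) = {9}

Answer: {9}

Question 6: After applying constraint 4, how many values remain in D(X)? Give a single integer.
Constraint 1 (V + X = Y) on D(V)={3,4,6,7} D(X)={5,8,9} D(Y)={3,4,5,6,9}: V {3,4,6,7}->{4}; X {5,8,9}->{5}; Y {3,4,5,6,9}->{9}
Constraint 2 (V != X) on D(V)={4} D(X)={5}: no change
Constraint 3 (V != Y) on D(V)={4} D(Y)={9}: no change
Constraint 4 (X != V) on D(X)={5} D(V)={4}: no change
So after constraint 4: D(X)={5}, size = 1

Answer: 1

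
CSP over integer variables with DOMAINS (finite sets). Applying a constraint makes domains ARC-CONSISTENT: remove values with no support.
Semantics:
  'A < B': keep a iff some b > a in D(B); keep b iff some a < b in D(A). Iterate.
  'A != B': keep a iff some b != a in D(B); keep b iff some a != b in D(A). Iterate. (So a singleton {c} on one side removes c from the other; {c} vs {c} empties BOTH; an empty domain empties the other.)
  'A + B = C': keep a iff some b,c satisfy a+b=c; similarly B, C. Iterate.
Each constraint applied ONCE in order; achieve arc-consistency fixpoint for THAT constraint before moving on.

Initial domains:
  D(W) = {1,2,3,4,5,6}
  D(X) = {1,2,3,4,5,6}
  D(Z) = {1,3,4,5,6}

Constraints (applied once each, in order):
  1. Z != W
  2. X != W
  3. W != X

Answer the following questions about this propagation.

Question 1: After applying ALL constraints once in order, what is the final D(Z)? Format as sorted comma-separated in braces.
Constraint 1 (Z != W) on D(Z)={1,3,4,5,6} D(W)={1,2,3,4,5,6}: no change
Constraint 2 (X != W) on D(X)={1,2,3,4,5,6} D(W)={1,2,3,4,5,6}: no change
Constraint 3 (W != X) on D(W)={1,2,3,4,5,6} D(X)={1,2,3,4,5,6}: no change
So after all 3 constraints: D(Z) = {1,3,4,5,6}

Answer: {1,3,4,5,6}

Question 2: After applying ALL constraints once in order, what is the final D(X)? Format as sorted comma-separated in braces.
Constraint 1 (Z != W) on D(Z)={1,3,4,5,6} D(W)={1,2,3,4,5,6}: no change
Constraint 2 (X != W) on D(X)={1,2,3,4,5,6} D(W)={1,2,3,4,5,6}: no change
Constraint 3 (W != X) on D(W)={1,2,3,4,5,6} D(X)={1,2,3,4,5,6}: no change
So after all 3 constraints: D(X) = {1,2,3,4,5,6}

Answer: {1,2,3,4,5,6}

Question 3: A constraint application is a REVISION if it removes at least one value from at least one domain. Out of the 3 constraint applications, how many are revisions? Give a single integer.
Constraint 1 (Z != W) on D(Z)={1,3,4,5,6} D(W)={1,2,3,4,5,6}: no change => not a revision
Constraint 2 (X != W) on D(X)={1,2,3,4,5,6} D(W)={1,2,3,4,5,6}: no change => not a revision
Constraint 3 (W != X) on D(W)={1,2,3,4,5,6} D(X)={1,2,3,4,5,6}: no change => not a revision
Total revisions = 0

Answer: 0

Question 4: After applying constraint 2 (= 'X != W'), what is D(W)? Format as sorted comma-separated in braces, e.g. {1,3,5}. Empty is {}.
Constraint 1 (Z != W) on D(Z)={1,3,4,5,6} D(W)={1,2,3,4,5,6}: no change
Constraint 2 (X != W) on D(X)={1,2,3,4,5,6} D(W)={1,2,3,4,5,6}: no change
So after constraint 2: D(W) = {1,2,3,4,5,6}

Answer: {1,2,3,4,5,6}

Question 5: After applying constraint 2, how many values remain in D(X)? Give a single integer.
Answer: 6

Derivation:
Constraint 1 (Z != W) on D(Z)={1,3,4,5,6} D(W)={1,2,3,4,5,6}: no change
Constraint 2 (X != W) on D(X)={1,2,3,4,5,6} D(W)={1,2,3,4,5,6}: no change
So after constraint 2: D(X)={1,2,3,4,5,6}, size = 6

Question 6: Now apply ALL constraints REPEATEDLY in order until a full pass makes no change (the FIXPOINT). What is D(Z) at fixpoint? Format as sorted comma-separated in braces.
Answer: {1,3,4,5,6}

Derivation:
pass 0 (initial): D(Z)={1,3,4,5,6}
pass 1: no change
Fixpoint after 1 passes: D(Z) = {1,3,4,5,6}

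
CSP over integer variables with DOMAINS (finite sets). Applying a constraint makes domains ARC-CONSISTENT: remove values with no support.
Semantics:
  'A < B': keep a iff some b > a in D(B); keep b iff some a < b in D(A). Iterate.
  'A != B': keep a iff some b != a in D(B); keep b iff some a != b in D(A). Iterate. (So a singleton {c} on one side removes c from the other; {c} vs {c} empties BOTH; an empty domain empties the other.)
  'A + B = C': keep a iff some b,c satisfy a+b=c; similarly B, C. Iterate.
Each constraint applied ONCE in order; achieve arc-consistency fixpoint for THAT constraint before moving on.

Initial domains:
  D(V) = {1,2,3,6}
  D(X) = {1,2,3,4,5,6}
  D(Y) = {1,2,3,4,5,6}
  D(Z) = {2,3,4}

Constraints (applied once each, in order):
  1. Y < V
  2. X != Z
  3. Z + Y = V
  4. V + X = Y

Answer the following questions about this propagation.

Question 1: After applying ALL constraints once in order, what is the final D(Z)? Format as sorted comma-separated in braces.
Constraint 1 (Y < V) on D(Y)={1,2,3,4,5,6} D(V)={1,2,3,6}: Y {1,2,3,4,5,6}->{1,2,3,4,5}; V {1,2,3,6}->{2,3,6}
Constraint 2 (X != Z) on D(X)={1,2,3,4,5,6} D(Z)={2,3,4}: no change
Constraint 3 (Z + Y = V) on D(Z)={2,3,4} D(Y)={1,2,3,4,5} D(V)={2,3,6}: Y {1,2,3,4,5}->{1,2,3,4}; V {2,3,6}->{3,6}
Constraint 4 (V + X = Y) on D(V)={3,6} D(X)={1,2,3,4,5,6} D(Y)={1,2,3,4}: V {3,6}->{3}; X {1,2,3,4,5,6}->{1}; Y {1,2,3,4}->{4}
So after all 4 constraints: D(Z) = {2,3,4}

Answer: {2,3,4}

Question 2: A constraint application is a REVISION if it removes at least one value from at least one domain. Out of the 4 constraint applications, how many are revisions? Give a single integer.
Answer: 3

Derivation:
Constraint 1 (Y < V) on D(Y)={1,2,3,4,5,6} D(V)={1,2,3,6}: Y {1,2,3,4,5,6}->{1,2,3,4,5}; V {1,2,3,6}->{2,3,6} => REVISION
Constraint 2 (X != Z) on D(X)={1,2,3,4,5,6} D(Z)={2,3,4}: no change => not a revision
Constraint 3 (Z + Y = V) on D(Z)={2,3,4} D(Y)={1,2,3,4,5} D(V)={2,3,6}: Y {1,2,3,4,5}->{1,2,3,4}; V {2,3,6}->{3,6} => REVISION
Constraint 4 (V + X = Y) on D(V)={3,6} D(X)={1,2,3,4,5,6} D(Y)={1,2,3,4}: V {3,6}->{3}; X {1,2,3,4,5,6}->{1}; Y {1,2,3,4}->{4} => REVISION
Total revisions = 3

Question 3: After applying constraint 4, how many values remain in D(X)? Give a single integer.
Answer: 1

Derivation:
Constraint 1 (Y < V) on D(Y)={1,2,3,4,5,6} D(V)={1,2,3,6}: Y {1,2,3,4,5,6}->{1,2,3,4,5}; V {1,2,3,6}->{2,3,6}
Constraint 2 (X != Z) on D(X)={1,2,3,4,5,6} D(Z)={2,3,4}: no change
Constraint 3 (Z + Y = V) on D(Z)={2,3,4} D(Y)={1,2,3,4,5} D(V)={2,3,6}: Y {1,2,3,4,5}->{1,2,3,4}; V {2,3,6}->{3,6}
Constraint 4 (V + X = Y) on D(V)={3,6} D(X)={1,2,3,4,5,6} D(Y)={1,2,3,4}: V {3,6}->{3}; X {1,2,3,4,5,6}->{1}; Y {1,2,3,4}->{4}
So after constraint 4: D(X)={1}, size = 1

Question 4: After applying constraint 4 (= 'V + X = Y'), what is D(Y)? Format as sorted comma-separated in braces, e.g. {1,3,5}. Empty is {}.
Answer: {4}

Derivation:
Constraint 1 (Y < V) on D(Y)={1,2,3,4,5,6} D(V)={1,2,3,6}: Y {1,2,3,4,5,6}->{1,2,3,4,5}; V {1,2,3,6}->{2,3,6}
Constraint 2 (X != Z) on D(X)={1,2,3,4,5,6} D(Z)={2,3,4}: no change
Constraint 3 (Z + Y = V) on D(Z)={2,3,4} D(Y)={1,2,3,4,5} D(V)={2,3,6}: Y {1,2,3,4,5}->{1,2,3,4}; V {2,3,6}->{3,6}
Constraint 4 (V + X = Y) on D(V)={3,6} D(X)={1,2,3,4,5,6} D(Y)={1,2,3,4}: V {3,6}->{3}; X {1,2,3,4,5,6}->{1}; Y {1,2,3,4}->{4}
So after constraint 4: D(Y) = {4}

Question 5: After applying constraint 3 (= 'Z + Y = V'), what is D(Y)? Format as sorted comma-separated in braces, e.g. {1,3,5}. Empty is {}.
Constraint 1 (Y < V) on D(Y)={1,2,3,4,5,6} D(V)={1,2,3,6}: Y {1,2,3,4,5,6}->{1,2,3,4,5}; V {1,2,3,6}->{2,3,6}
Constraint 2 (X != Z) on D(X)={1,2,3,4,5,6} D(Z)={2,3,4}: no change
Constraint 3 (Z + Y = V) on D(Z)={2,3,4} D(Y)={1,2,3,4,5} D(V)={2,3,6}: Y {1,2,3,4,5}->{1,2,3,4}; V {2,3,6}->{3,6}
So after constraint 3: D(Y) = {1,2,3,4}

Answer: {1,2,3,4}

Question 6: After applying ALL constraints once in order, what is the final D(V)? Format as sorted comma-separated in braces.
Constraint 1 (Y < V) on D(Y)={1,2,3,4,5,6} D(V)={1,2,3,6}: Y {1,2,3,4,5,6}->{1,2,3,4,5}; V {1,2,3,6}->{2,3,6}
Constraint 2 (X != Z) on D(X)={1,2,3,4,5,6} D(Z)={2,3,4}: no change
Constraint 3 (Z + Y = V) on D(Z)={2,3,4} D(Y)={1,2,3,4,5} D(V)={2,3,6}: Y {1,2,3,4,5}->{1,2,3,4}; V {2,3,6}->{3,6}
Constraint 4 (V + X = Y) on D(V)={3,6} D(X)={1,2,3,4,5,6} D(Y)={1,2,3,4}: V {3,6}->{3}; X {1,2,3,4,5,6}->{1}; Y {1,2,3,4}->{4}
So after all 4 constraints: D(V) = {3}

Answer: {3}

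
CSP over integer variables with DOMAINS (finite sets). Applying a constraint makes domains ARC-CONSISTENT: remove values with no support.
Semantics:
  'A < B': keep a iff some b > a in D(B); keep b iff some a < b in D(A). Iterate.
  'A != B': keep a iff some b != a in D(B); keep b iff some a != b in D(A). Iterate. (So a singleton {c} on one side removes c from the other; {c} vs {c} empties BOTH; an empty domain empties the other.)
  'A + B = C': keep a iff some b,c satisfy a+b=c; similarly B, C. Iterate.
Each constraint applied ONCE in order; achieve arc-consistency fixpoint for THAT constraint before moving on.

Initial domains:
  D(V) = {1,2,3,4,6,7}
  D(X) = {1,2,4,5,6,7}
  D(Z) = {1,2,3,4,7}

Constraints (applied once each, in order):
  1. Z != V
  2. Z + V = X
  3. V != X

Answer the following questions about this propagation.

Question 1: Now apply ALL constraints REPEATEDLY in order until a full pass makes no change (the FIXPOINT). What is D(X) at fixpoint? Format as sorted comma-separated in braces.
pass 0 (initial): D(X)={1,2,4,5,6,7}
pass 1: V {1,2,3,4,6,7}->{1,2,3,4,6}; X {1,2,4,5,6,7}->{2,4,5,6,7}; Z {1,2,3,4,7}->{1,2,3,4}
pass 2: no change
Fixpoint after 2 passes: D(X) = {2,4,5,6,7}

Answer: {2,4,5,6,7}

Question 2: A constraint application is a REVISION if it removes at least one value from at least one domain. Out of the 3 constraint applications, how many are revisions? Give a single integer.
Constraint 1 (Z != V) on D(Z)={1,2,3,4,7} D(V)={1,2,3,4,6,7}: no change => not a revision
Constraint 2 (Z + V = X) on D(Z)={1,2,3,4,7} D(V)={1,2,3,4,6,7} D(X)={1,2,4,5,6,7}: Z {1,2,3,4,7}->{1,2,3,4}; V {1,2,3,4,6,7}->{1,2,3,4,6}; X {1,2,4,5,6,7}->{2,4,5,6,7} => REVISION
Constraint 3 (V != X) on D(V)={1,2,3,4,6} D(X)={2,4,5,6,7}: no change => not a revision
Total revisions = 1

Answer: 1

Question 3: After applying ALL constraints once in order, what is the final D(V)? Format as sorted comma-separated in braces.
Constraint 1 (Z != V) on D(Z)={1,2,3,4,7} D(V)={1,2,3,4,6,7}: no change
Constraint 2 (Z + V = X) on D(Z)={1,2,3,4,7} D(V)={1,2,3,4,6,7} D(X)={1,2,4,5,6,7}: Z {1,2,3,4,7}->{1,2,3,4}; V {1,2,3,4,6,7}->{1,2,3,4,6}; X {1,2,4,5,6,7}->{2,4,5,6,7}
Constraint 3 (V != X) on D(V)={1,2,3,4,6} D(X)={2,4,5,6,7}: no change
So after all 3 constraints: D(V) = {1,2,3,4,6}

Answer: {1,2,3,4,6}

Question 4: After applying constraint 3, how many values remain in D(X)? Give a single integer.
Constraint 1 (Z != V) on D(Z)={1,2,3,4,7} D(V)={1,2,3,4,6,7}: no change
Constraint 2 (Z + V = X) on D(Z)={1,2,3,4,7} D(V)={1,2,3,4,6,7} D(X)={1,2,4,5,6,7}: Z {1,2,3,4,7}->{1,2,3,4}; V {1,2,3,4,6,7}->{1,2,3,4,6}; X {1,2,4,5,6,7}->{2,4,5,6,7}
Constraint 3 (V != X) on D(V)={1,2,3,4,6} D(X)={2,4,5,6,7}: no change
So after constraint 3: D(X)={2,4,5,6,7}, size = 5

Answer: 5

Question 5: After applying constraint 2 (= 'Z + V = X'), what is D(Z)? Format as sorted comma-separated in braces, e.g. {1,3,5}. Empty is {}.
Constraint 1 (Z != V) on D(Z)={1,2,3,4,7} D(V)={1,2,3,4,6,7}: no change
Constraint 2 (Z + V = X) on D(Z)={1,2,3,4,7} D(V)={1,2,3,4,6,7} D(X)={1,2,4,5,6,7}: Z {1,2,3,4,7}->{1,2,3,4}; V {1,2,3,4,6,7}->{1,2,3,4,6}; X {1,2,4,5,6,7}->{2,4,5,6,7}
So after constraint 2: D(Z) = {1,2,3,4}

Answer: {1,2,3,4}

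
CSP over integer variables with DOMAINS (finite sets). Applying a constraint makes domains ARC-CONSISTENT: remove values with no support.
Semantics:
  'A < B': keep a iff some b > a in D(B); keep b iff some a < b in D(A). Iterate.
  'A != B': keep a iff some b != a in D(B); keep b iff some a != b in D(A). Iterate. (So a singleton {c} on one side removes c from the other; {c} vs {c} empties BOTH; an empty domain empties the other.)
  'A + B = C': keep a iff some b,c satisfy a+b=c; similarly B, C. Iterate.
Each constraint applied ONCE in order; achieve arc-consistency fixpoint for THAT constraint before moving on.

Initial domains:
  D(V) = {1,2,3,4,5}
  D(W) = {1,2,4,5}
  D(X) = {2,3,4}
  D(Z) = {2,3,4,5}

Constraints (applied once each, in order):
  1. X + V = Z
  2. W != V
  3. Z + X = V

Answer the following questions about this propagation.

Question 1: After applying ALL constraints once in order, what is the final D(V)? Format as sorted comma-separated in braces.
Constraint 1 (X + V = Z) on D(X)={2,3,4} D(V)={1,2,3,4,5} D(Z)={2,3,4,5}: V {1,2,3,4,5}->{1,2,3}; Z {2,3,4,5}->{3,4,5}
Constraint 2 (W != V) on D(W)={1,2,4,5} D(V)={1,2,3}: no change
Constraint 3 (Z + X = V) on D(Z)={3,4,5} D(X)={2,3,4} D(V)={1,2,3}: Z {3,4,5}->{}; X {2,3,4}->{}; V {1,2,3}->{}
So after all 3 constraints: D(V) = {}

Answer: {}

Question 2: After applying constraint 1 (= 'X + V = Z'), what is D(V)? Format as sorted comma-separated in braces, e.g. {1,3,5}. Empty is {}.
Constraint 1 (X + V = Z) on D(X)={2,3,4} D(V)={1,2,3,4,5} D(Z)={2,3,4,5}: V {1,2,3,4,5}->{1,2,3}; Z {2,3,4,5}->{3,4,5}
So after constraint 1: D(V) = {1,2,3}

Answer: {1,2,3}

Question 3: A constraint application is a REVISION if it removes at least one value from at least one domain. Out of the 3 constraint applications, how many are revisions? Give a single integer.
Constraint 1 (X + V = Z) on D(X)={2,3,4} D(V)={1,2,3,4,5} D(Z)={2,3,4,5}: V {1,2,3,4,5}->{1,2,3}; Z {2,3,4,5}->{3,4,5} => REVISION
Constraint 2 (W != V) on D(W)={1,2,4,5} D(V)={1,2,3}: no change => not a revision
Constraint 3 (Z + X = V) on D(Z)={3,4,5} D(X)={2,3,4} D(V)={1,2,3}: Z {3,4,5}->{}; X {2,3,4}->{}; V {1,2,3}->{} => REVISION
Total revisions = 2

Answer: 2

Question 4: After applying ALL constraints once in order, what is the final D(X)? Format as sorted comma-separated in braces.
Constraint 1 (X + V = Z) on D(X)={2,3,4} D(V)={1,2,3,4,5} D(Z)={2,3,4,5}: V {1,2,3,4,5}->{1,2,3}; Z {2,3,4,5}->{3,4,5}
Constraint 2 (W != V) on D(W)={1,2,4,5} D(V)={1,2,3}: no change
Constraint 3 (Z + X = V) on D(Z)={3,4,5} D(X)={2,3,4} D(V)={1,2,3}: Z {3,4,5}->{}; X {2,3,4}->{}; V {1,2,3}->{}
So after all 3 constraints: D(X) = {}

Answer: {}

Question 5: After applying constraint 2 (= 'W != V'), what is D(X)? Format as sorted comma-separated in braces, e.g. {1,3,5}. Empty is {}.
Answer: {2,3,4}

Derivation:
Constraint 1 (X + V = Z) on D(X)={2,3,4} D(V)={1,2,3,4,5} D(Z)={2,3,4,5}: V {1,2,3,4,5}->{1,2,3}; Z {2,3,4,5}->{3,4,5}
Constraint 2 (W != V) on D(W)={1,2,4,5} D(V)={1,2,3}: no change
So after constraint 2: D(X) = {2,3,4}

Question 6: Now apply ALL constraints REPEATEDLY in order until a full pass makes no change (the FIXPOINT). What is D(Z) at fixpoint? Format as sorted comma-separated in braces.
Answer: {}

Derivation:
pass 0 (initial): D(Z)={2,3,4,5}
pass 1: V {1,2,3,4,5}->{}; X {2,3,4}->{}; Z {2,3,4,5}->{}
pass 2: W {1,2,4,5}->{}
pass 3: no change
Fixpoint after 3 passes: D(Z) = {}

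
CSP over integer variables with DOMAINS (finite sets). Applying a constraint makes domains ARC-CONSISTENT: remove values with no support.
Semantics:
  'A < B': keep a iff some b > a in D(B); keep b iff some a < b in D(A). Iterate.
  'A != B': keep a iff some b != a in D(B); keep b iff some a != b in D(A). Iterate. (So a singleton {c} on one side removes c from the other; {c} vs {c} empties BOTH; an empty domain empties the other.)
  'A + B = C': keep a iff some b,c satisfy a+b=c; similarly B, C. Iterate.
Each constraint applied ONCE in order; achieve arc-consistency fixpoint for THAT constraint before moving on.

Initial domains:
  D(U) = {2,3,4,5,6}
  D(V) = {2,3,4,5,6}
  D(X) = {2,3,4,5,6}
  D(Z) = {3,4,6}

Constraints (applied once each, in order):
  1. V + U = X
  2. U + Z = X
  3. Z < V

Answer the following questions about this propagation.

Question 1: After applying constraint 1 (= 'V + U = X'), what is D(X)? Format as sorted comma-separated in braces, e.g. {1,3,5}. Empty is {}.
Constraint 1 (V + U = X) on D(V)={2,3,4,5,6} D(U)={2,3,4,5,6} D(X)={2,3,4,5,6}: V {2,3,4,5,6}->{2,3,4}; U {2,3,4,5,6}->{2,3,4}; X {2,3,4,5,6}->{4,5,6}
So after constraint 1: D(X) = {4,5,6}

Answer: {4,5,6}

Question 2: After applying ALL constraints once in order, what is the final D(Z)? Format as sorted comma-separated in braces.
Answer: {3}

Derivation:
Constraint 1 (V + U = X) on D(V)={2,3,4,5,6} D(U)={2,3,4,5,6} D(X)={2,3,4,5,6}: V {2,3,4,5,6}->{2,3,4}; U {2,3,4,5,6}->{2,3,4}; X {2,3,4,5,6}->{4,5,6}
Constraint 2 (U + Z = X) on D(U)={2,3,4} D(Z)={3,4,6} D(X)={4,5,6}: U {2,3,4}->{2,3}; Z {3,4,6}->{3,4}; X {4,5,6}->{5,6}
Constraint 3 (Z < V) on D(Z)={3,4} D(V)={2,3,4}: Z {3,4}->{3}; V {2,3,4}->{4}
So after all 3 constraints: D(Z) = {3}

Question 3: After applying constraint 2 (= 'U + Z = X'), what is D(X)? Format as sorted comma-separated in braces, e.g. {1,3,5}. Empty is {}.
Answer: {5,6}

Derivation:
Constraint 1 (V + U = X) on D(V)={2,3,4,5,6} D(U)={2,3,4,5,6} D(X)={2,3,4,5,6}: V {2,3,4,5,6}->{2,3,4}; U {2,3,4,5,6}->{2,3,4}; X {2,3,4,5,6}->{4,5,6}
Constraint 2 (U + Z = X) on D(U)={2,3,4} D(Z)={3,4,6} D(X)={4,5,6}: U {2,3,4}->{2,3}; Z {3,4,6}->{3,4}; X {4,5,6}->{5,6}
So after constraint 2: D(X) = {5,6}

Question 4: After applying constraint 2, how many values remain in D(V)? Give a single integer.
Constraint 1 (V + U = X) on D(V)={2,3,4,5,6} D(U)={2,3,4,5,6} D(X)={2,3,4,5,6}: V {2,3,4,5,6}->{2,3,4}; U {2,3,4,5,6}->{2,3,4}; X {2,3,4,5,6}->{4,5,6}
Constraint 2 (U + Z = X) on D(U)={2,3,4} D(Z)={3,4,6} D(X)={4,5,6}: U {2,3,4}->{2,3}; Z {3,4,6}->{3,4}; X {4,5,6}->{5,6}
So after constraint 2: D(V)={2,3,4}, size = 3

Answer: 3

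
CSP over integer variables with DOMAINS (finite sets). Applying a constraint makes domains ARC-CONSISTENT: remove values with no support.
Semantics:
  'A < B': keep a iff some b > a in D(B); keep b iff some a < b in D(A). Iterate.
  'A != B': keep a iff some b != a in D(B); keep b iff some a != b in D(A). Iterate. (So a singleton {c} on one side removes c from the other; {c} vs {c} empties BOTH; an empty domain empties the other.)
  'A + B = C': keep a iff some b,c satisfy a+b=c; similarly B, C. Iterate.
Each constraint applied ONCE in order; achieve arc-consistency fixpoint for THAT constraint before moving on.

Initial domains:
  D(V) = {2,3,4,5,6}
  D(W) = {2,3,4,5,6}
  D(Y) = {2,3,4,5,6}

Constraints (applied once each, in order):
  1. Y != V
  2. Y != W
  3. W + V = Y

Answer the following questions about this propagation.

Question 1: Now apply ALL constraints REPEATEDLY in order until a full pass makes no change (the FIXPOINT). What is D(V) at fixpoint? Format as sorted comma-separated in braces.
Answer: {2,3,4}

Derivation:
pass 0 (initial): D(V)={2,3,4,5,6}
pass 1: V {2,3,4,5,6}->{2,3,4}; W {2,3,4,5,6}->{2,3,4}; Y {2,3,4,5,6}->{4,5,6}
pass 2: no change
Fixpoint after 2 passes: D(V) = {2,3,4}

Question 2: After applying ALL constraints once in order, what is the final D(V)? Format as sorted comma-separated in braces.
Answer: {2,3,4}

Derivation:
Constraint 1 (Y != V) on D(Y)={2,3,4,5,6} D(V)={2,3,4,5,6}: no change
Constraint 2 (Y != W) on D(Y)={2,3,4,5,6} D(W)={2,3,4,5,6}: no change
Constraint 3 (W + V = Y) on D(W)={2,3,4,5,6} D(V)={2,3,4,5,6} D(Y)={2,3,4,5,6}: W {2,3,4,5,6}->{2,3,4}; V {2,3,4,5,6}->{2,3,4}; Y {2,3,4,5,6}->{4,5,6}
So after all 3 constraints: D(V) = {2,3,4}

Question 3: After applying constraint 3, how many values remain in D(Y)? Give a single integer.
Answer: 3

Derivation:
Constraint 1 (Y != V) on D(Y)={2,3,4,5,6} D(V)={2,3,4,5,6}: no change
Constraint 2 (Y != W) on D(Y)={2,3,4,5,6} D(W)={2,3,4,5,6}: no change
Constraint 3 (W + V = Y) on D(W)={2,3,4,5,6} D(V)={2,3,4,5,6} D(Y)={2,3,4,5,6}: W {2,3,4,5,6}->{2,3,4}; V {2,3,4,5,6}->{2,3,4}; Y {2,3,4,5,6}->{4,5,6}
So after constraint 3: D(Y)={4,5,6}, size = 3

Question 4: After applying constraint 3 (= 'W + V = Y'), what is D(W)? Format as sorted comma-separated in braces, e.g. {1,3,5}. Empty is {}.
Answer: {2,3,4}

Derivation:
Constraint 1 (Y != V) on D(Y)={2,3,4,5,6} D(V)={2,3,4,5,6}: no change
Constraint 2 (Y != W) on D(Y)={2,3,4,5,6} D(W)={2,3,4,5,6}: no change
Constraint 3 (W + V = Y) on D(W)={2,3,4,5,6} D(V)={2,3,4,5,6} D(Y)={2,3,4,5,6}: W {2,3,4,5,6}->{2,3,4}; V {2,3,4,5,6}->{2,3,4}; Y {2,3,4,5,6}->{4,5,6}
So after constraint 3: D(W) = {2,3,4}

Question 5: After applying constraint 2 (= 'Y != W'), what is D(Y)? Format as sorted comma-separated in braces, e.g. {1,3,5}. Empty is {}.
Answer: {2,3,4,5,6}

Derivation:
Constraint 1 (Y != V) on D(Y)={2,3,4,5,6} D(V)={2,3,4,5,6}: no change
Constraint 2 (Y != W) on D(Y)={2,3,4,5,6} D(W)={2,3,4,5,6}: no change
So after constraint 2: D(Y) = {2,3,4,5,6}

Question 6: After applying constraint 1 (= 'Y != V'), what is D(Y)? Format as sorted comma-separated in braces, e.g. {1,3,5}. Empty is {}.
Answer: {2,3,4,5,6}

Derivation:
Constraint 1 (Y != V) on D(Y)={2,3,4,5,6} D(V)={2,3,4,5,6}: no change
So after constraint 1: D(Y) = {2,3,4,5,6}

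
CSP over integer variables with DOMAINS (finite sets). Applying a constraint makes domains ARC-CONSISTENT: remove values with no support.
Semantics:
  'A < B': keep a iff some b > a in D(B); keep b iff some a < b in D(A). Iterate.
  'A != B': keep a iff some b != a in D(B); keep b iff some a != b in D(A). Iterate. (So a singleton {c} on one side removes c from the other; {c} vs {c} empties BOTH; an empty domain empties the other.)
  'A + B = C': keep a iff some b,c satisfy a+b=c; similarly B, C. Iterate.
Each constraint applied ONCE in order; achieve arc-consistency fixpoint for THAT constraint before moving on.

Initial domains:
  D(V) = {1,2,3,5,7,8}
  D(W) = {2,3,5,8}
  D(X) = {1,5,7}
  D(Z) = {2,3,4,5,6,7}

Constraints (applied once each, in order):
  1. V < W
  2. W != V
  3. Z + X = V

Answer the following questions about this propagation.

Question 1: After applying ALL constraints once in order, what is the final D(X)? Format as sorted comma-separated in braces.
Answer: {1,5}

Derivation:
Constraint 1 (V < W) on D(V)={1,2,3,5,7,8} D(W)={2,3,5,8}: V {1,2,3,5,7,8}->{1,2,3,5,7}
Constraint 2 (W != V) on D(W)={2,3,5,8} D(V)={1,2,3,5,7}: no change
Constraint 3 (Z + X = V) on D(Z)={2,3,4,5,6,7} D(X)={1,5,7} D(V)={1,2,3,5,7}: Z {2,3,4,5,6,7}->{2,4,6}; X {1,5,7}->{1,5}; V {1,2,3,5,7}->{3,5,7}
So after all 3 constraints: D(X) = {1,5}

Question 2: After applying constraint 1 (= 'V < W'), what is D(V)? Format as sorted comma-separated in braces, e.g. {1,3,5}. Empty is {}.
Constraint 1 (V < W) on D(V)={1,2,3,5,7,8} D(W)={2,3,5,8}: V {1,2,3,5,7,8}->{1,2,3,5,7}
So after constraint 1: D(V) = {1,2,3,5,7}

Answer: {1,2,3,5,7}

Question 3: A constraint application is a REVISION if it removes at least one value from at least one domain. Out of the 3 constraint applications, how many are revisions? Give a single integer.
Constraint 1 (V < W) on D(V)={1,2,3,5,7,8} D(W)={2,3,5,8}: V {1,2,3,5,7,8}->{1,2,3,5,7} => REVISION
Constraint 2 (W != V) on D(W)={2,3,5,8} D(V)={1,2,3,5,7}: no change => not a revision
Constraint 3 (Z + X = V) on D(Z)={2,3,4,5,6,7} D(X)={1,5,7} D(V)={1,2,3,5,7}: Z {2,3,4,5,6,7}->{2,4,6}; X {1,5,7}->{1,5}; V {1,2,3,5,7}->{3,5,7} => REVISION
Total revisions = 2

Answer: 2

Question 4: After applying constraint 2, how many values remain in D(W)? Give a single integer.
Answer: 4

Derivation:
Constraint 1 (V < W) on D(V)={1,2,3,5,7,8} D(W)={2,3,5,8}: V {1,2,3,5,7,8}->{1,2,3,5,7}
Constraint 2 (W != V) on D(W)={2,3,5,8} D(V)={1,2,3,5,7}: no change
So after constraint 2: D(W)={2,3,5,8}, size = 4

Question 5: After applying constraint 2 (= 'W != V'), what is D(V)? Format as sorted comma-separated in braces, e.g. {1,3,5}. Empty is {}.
Answer: {1,2,3,5,7}

Derivation:
Constraint 1 (V < W) on D(V)={1,2,3,5,7,8} D(W)={2,3,5,8}: V {1,2,3,5,7,8}->{1,2,3,5,7}
Constraint 2 (W != V) on D(W)={2,3,5,8} D(V)={1,2,3,5,7}: no change
So after constraint 2: D(V) = {1,2,3,5,7}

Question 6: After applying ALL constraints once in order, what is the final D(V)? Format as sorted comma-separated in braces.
Constraint 1 (V < W) on D(V)={1,2,3,5,7,8} D(W)={2,3,5,8}: V {1,2,3,5,7,8}->{1,2,3,5,7}
Constraint 2 (W != V) on D(W)={2,3,5,8} D(V)={1,2,3,5,7}: no change
Constraint 3 (Z + X = V) on D(Z)={2,3,4,5,6,7} D(X)={1,5,7} D(V)={1,2,3,5,7}: Z {2,3,4,5,6,7}->{2,4,6}; X {1,5,7}->{1,5}; V {1,2,3,5,7}->{3,5,7}
So after all 3 constraints: D(V) = {3,5,7}

Answer: {3,5,7}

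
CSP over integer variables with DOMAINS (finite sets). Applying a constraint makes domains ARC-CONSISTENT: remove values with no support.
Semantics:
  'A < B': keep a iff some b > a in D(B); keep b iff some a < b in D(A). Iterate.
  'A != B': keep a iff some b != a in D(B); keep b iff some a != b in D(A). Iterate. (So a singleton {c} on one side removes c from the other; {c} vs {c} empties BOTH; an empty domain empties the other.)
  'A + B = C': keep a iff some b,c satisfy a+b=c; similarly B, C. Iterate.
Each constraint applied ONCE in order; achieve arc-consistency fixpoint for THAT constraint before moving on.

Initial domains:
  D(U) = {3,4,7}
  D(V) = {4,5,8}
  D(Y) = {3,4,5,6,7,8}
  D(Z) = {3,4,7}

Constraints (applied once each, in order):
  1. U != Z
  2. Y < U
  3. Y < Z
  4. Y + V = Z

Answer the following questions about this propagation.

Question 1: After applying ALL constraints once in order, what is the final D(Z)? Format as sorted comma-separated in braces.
Constraint 1 (U != Z) on D(U)={3,4,7} D(Z)={3,4,7}: no change
Constraint 2 (Y < U) on D(Y)={3,4,5,6,7,8} D(U)={3,4,7}: Y {3,4,5,6,7,8}->{3,4,5,6}; U {3,4,7}->{4,7}
Constraint 3 (Y < Z) on D(Y)={3,4,5,6} D(Z)={3,4,7}: Z {3,4,7}->{4,7}
Constraint 4 (Y + V = Z) on D(Y)={3,4,5,6} D(V)={4,5,8} D(Z)={4,7}: Y {3,4,5,6}->{3}; V {4,5,8}->{4}; Z {4,7}->{7}
So after all 4 constraints: D(Z) = {7}

Answer: {7}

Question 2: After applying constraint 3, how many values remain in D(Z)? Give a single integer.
Constraint 1 (U != Z) on D(U)={3,4,7} D(Z)={3,4,7}: no change
Constraint 2 (Y < U) on D(Y)={3,4,5,6,7,8} D(U)={3,4,7}: Y {3,4,5,6,7,8}->{3,4,5,6}; U {3,4,7}->{4,7}
Constraint 3 (Y < Z) on D(Y)={3,4,5,6} D(Z)={3,4,7}: Z {3,4,7}->{4,7}
So after constraint 3: D(Z)={4,7}, size = 2

Answer: 2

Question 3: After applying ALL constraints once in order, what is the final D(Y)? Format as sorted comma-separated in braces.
Answer: {3}

Derivation:
Constraint 1 (U != Z) on D(U)={3,4,7} D(Z)={3,4,7}: no change
Constraint 2 (Y < U) on D(Y)={3,4,5,6,7,8} D(U)={3,4,7}: Y {3,4,5,6,7,8}->{3,4,5,6}; U {3,4,7}->{4,7}
Constraint 3 (Y < Z) on D(Y)={3,4,5,6} D(Z)={3,4,7}: Z {3,4,7}->{4,7}
Constraint 4 (Y + V = Z) on D(Y)={3,4,5,6} D(V)={4,5,8} D(Z)={4,7}: Y {3,4,5,6}->{3}; V {4,5,8}->{4}; Z {4,7}->{7}
So after all 4 constraints: D(Y) = {3}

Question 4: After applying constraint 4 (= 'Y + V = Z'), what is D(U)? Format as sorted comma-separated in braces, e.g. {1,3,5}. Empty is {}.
Constraint 1 (U != Z) on D(U)={3,4,7} D(Z)={3,4,7}: no change
Constraint 2 (Y < U) on D(Y)={3,4,5,6,7,8} D(U)={3,4,7}: Y {3,4,5,6,7,8}->{3,4,5,6}; U {3,4,7}->{4,7}
Constraint 3 (Y < Z) on D(Y)={3,4,5,6} D(Z)={3,4,7}: Z {3,4,7}->{4,7}
Constraint 4 (Y + V = Z) on D(Y)={3,4,5,6} D(V)={4,5,8} D(Z)={4,7}: Y {3,4,5,6}->{3}; V {4,5,8}->{4}; Z {4,7}->{7}
So after constraint 4: D(U) = {4,7}

Answer: {4,7}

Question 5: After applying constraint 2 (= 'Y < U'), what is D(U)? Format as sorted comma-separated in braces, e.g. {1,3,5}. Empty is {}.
Answer: {4,7}

Derivation:
Constraint 1 (U != Z) on D(U)={3,4,7} D(Z)={3,4,7}: no change
Constraint 2 (Y < U) on D(Y)={3,4,5,6,7,8} D(U)={3,4,7}: Y {3,4,5,6,7,8}->{3,4,5,6}; U {3,4,7}->{4,7}
So after constraint 2: D(U) = {4,7}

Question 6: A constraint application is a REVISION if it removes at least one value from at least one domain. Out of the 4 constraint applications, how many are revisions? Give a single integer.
Answer: 3

Derivation:
Constraint 1 (U != Z) on D(U)={3,4,7} D(Z)={3,4,7}: no change => not a revision
Constraint 2 (Y < U) on D(Y)={3,4,5,6,7,8} D(U)={3,4,7}: Y {3,4,5,6,7,8}->{3,4,5,6}; U {3,4,7}->{4,7} => REVISION
Constraint 3 (Y < Z) on D(Y)={3,4,5,6} D(Z)={3,4,7}: Z {3,4,7}->{4,7} => REVISION
Constraint 4 (Y + V = Z) on D(Y)={3,4,5,6} D(V)={4,5,8} D(Z)={4,7}: Y {3,4,5,6}->{3}; V {4,5,8}->{4}; Z {4,7}->{7} => REVISION
Total revisions = 3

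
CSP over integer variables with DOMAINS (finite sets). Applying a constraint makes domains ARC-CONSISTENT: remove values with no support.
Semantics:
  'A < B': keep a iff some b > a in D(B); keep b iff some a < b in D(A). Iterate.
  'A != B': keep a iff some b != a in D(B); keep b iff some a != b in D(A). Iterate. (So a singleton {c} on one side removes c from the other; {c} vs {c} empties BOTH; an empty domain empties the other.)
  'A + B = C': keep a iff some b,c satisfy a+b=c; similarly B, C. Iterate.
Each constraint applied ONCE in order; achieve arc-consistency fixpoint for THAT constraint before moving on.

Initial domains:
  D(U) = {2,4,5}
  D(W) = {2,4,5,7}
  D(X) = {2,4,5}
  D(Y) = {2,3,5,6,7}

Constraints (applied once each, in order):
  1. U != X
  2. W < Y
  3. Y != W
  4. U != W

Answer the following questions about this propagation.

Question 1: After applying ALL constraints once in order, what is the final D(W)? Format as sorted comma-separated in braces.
Constraint 1 (U != X) on D(U)={2,4,5} D(X)={2,4,5}: no change
Constraint 2 (W < Y) on D(W)={2,4,5,7} D(Y)={2,3,5,6,7}: W {2,4,5,7}->{2,4,5}; Y {2,3,5,6,7}->{3,5,6,7}
Constraint 3 (Y != W) on D(Y)={3,5,6,7} D(W)={2,4,5}: no change
Constraint 4 (U != W) on D(U)={2,4,5} D(W)={2,4,5}: no change
So after all 4 constraints: D(W) = {2,4,5}

Answer: {2,4,5}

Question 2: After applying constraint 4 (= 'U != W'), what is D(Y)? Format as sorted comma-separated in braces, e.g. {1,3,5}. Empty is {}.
Answer: {3,5,6,7}

Derivation:
Constraint 1 (U != X) on D(U)={2,4,5} D(X)={2,4,5}: no change
Constraint 2 (W < Y) on D(W)={2,4,5,7} D(Y)={2,3,5,6,7}: W {2,4,5,7}->{2,4,5}; Y {2,3,5,6,7}->{3,5,6,7}
Constraint 3 (Y != W) on D(Y)={3,5,6,7} D(W)={2,4,5}: no change
Constraint 4 (U != W) on D(U)={2,4,5} D(W)={2,4,5}: no change
So after constraint 4: D(Y) = {3,5,6,7}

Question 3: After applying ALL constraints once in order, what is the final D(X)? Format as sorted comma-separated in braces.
Constraint 1 (U != X) on D(U)={2,4,5} D(X)={2,4,5}: no change
Constraint 2 (W < Y) on D(W)={2,4,5,7} D(Y)={2,3,5,6,7}: W {2,4,5,7}->{2,4,5}; Y {2,3,5,6,7}->{3,5,6,7}
Constraint 3 (Y != W) on D(Y)={3,5,6,7} D(W)={2,4,5}: no change
Constraint 4 (U != W) on D(U)={2,4,5} D(W)={2,4,5}: no change
So after all 4 constraints: D(X) = {2,4,5}

Answer: {2,4,5}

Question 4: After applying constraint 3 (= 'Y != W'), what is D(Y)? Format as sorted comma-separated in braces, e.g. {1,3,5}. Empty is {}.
Constraint 1 (U != X) on D(U)={2,4,5} D(X)={2,4,5}: no change
Constraint 2 (W < Y) on D(W)={2,4,5,7} D(Y)={2,3,5,6,7}: W {2,4,5,7}->{2,4,5}; Y {2,3,5,6,7}->{3,5,6,7}
Constraint 3 (Y != W) on D(Y)={3,5,6,7} D(W)={2,4,5}: no change
So after constraint 3: D(Y) = {3,5,6,7}

Answer: {3,5,6,7}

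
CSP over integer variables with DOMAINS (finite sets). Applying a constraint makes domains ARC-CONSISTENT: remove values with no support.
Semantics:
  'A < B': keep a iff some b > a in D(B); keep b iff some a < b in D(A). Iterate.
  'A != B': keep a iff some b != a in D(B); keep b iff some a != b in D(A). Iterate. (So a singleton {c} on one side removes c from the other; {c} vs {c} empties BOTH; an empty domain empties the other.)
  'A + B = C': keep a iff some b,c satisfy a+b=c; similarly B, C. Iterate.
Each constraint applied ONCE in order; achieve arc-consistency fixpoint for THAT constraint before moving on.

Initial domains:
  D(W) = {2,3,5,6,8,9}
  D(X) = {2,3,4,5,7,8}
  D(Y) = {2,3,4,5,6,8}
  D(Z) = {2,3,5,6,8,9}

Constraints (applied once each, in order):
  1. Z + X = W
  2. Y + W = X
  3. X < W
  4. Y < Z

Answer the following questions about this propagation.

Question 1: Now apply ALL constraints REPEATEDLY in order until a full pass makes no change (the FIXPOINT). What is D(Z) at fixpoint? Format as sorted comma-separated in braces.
Answer: {}

Derivation:
pass 0 (initial): D(Z)={2,3,5,6,8,9}
pass 1: W {2,3,5,6,8,9}->{}; X {2,3,4,5,7,8}->{}; Y {2,3,4,5,6,8}->{2}; Z {2,3,5,6,8,9}->{3,5,6}
pass 2: Y {2}->{}; Z {3,5,6}->{}
pass 3: no change
Fixpoint after 3 passes: D(Z) = {}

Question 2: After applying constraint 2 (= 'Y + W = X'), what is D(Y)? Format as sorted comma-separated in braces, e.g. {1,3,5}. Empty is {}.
Constraint 1 (Z + X = W) on D(Z)={2,3,5,6,8,9} D(X)={2,3,4,5,7,8} D(W)={2,3,5,6,8,9}: Z {2,3,5,6,8,9}->{2,3,5,6}; X {2,3,4,5,7,8}->{2,3,4,5,7}; W {2,3,5,6,8,9}->{5,6,8,9}
Constraint 2 (Y + W = X) on D(Y)={2,3,4,5,6,8} D(W)={5,6,8,9} D(X)={2,3,4,5,7}: Y {2,3,4,5,6,8}->{2}; W {5,6,8,9}->{5}; X {2,3,4,5,7}->{7}
So after constraint 2: D(Y) = {2}

Answer: {2}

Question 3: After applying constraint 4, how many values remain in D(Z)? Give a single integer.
Answer: 3

Derivation:
Constraint 1 (Z + X = W) on D(Z)={2,3,5,6,8,9} D(X)={2,3,4,5,7,8} D(W)={2,3,5,6,8,9}: Z {2,3,5,6,8,9}->{2,3,5,6}; X {2,3,4,5,7,8}->{2,3,4,5,7}; W {2,3,5,6,8,9}->{5,6,8,9}
Constraint 2 (Y + W = X) on D(Y)={2,3,4,5,6,8} D(W)={5,6,8,9} D(X)={2,3,4,5,7}: Y {2,3,4,5,6,8}->{2}; W {5,6,8,9}->{5}; X {2,3,4,5,7}->{7}
Constraint 3 (X < W) on D(X)={7} D(W)={5}: X {7}->{}; W {5}->{}
Constraint 4 (Y < Z) on D(Y)={2} D(Z)={2,3,5,6}: Z {2,3,5,6}->{3,5,6}
So after constraint 4: D(Z)={3,5,6}, size = 3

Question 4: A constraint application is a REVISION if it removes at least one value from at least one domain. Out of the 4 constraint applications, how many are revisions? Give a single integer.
Constraint 1 (Z + X = W) on D(Z)={2,3,5,6,8,9} D(X)={2,3,4,5,7,8} D(W)={2,3,5,6,8,9}: Z {2,3,5,6,8,9}->{2,3,5,6}; X {2,3,4,5,7,8}->{2,3,4,5,7}; W {2,3,5,6,8,9}->{5,6,8,9} => REVISION
Constraint 2 (Y + W = X) on D(Y)={2,3,4,5,6,8} D(W)={5,6,8,9} D(X)={2,3,4,5,7}: Y {2,3,4,5,6,8}->{2}; W {5,6,8,9}->{5}; X {2,3,4,5,7}->{7} => REVISION
Constraint 3 (X < W) on D(X)={7} D(W)={5}: X {7}->{}; W {5}->{} => REVISION
Constraint 4 (Y < Z) on D(Y)={2} D(Z)={2,3,5,6}: Z {2,3,5,6}->{3,5,6} => REVISION
Total revisions = 4

Answer: 4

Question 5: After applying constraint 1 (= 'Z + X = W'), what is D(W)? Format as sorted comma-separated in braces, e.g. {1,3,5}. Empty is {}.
Constraint 1 (Z + X = W) on D(Z)={2,3,5,6,8,9} D(X)={2,3,4,5,7,8} D(W)={2,3,5,6,8,9}: Z {2,3,5,6,8,9}->{2,3,5,6}; X {2,3,4,5,7,8}->{2,3,4,5,7}; W {2,3,5,6,8,9}->{5,6,8,9}
So after constraint 1: D(W) = {5,6,8,9}

Answer: {5,6,8,9}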